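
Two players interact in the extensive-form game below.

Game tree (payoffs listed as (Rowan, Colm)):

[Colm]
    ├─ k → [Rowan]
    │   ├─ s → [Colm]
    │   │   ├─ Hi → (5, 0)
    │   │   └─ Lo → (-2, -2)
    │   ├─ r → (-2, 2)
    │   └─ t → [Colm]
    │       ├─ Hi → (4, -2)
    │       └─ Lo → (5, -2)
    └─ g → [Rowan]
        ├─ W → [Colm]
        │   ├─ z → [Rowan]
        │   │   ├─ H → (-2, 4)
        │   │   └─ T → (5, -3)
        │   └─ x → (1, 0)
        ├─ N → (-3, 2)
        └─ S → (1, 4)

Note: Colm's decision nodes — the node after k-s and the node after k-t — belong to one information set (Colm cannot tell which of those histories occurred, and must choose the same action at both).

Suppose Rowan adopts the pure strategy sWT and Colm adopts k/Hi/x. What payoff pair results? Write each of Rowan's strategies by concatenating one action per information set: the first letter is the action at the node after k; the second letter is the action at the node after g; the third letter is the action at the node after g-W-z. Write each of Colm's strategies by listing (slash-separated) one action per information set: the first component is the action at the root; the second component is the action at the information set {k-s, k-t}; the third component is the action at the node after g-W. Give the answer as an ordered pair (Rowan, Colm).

(5, 0)

Trace the play path from the root:
  Colm plays k
  Rowan plays s at [k]
  Colm plays Hi at [k-s]
→ terminal payoff (5, 0).
(Rowan's choice at the node after g is never reached on this path, so it doesn't affect the outcome.)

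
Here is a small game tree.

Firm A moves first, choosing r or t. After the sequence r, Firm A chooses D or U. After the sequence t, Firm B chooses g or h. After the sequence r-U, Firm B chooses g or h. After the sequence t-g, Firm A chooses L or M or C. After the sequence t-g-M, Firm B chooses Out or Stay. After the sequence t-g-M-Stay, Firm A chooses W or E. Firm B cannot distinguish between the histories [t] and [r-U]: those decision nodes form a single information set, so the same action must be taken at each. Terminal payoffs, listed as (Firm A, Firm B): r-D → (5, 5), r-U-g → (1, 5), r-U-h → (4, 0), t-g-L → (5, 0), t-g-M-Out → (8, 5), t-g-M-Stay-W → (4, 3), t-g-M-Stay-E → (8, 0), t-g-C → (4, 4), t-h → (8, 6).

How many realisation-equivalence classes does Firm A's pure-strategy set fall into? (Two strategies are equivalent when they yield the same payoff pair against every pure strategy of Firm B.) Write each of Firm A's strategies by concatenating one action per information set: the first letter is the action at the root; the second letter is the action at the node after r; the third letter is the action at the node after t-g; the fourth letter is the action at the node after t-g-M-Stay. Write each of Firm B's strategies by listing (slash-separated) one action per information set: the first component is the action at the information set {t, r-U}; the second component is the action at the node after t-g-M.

Firm A has 24 pure strategies: rDLW, rDLE, rDMW, rDME, rDCW, rDCE, rULW, rULE, rUMW, rUME, rUCW, rUCE, tDLW, tDLE, tDMW, tDME, tDCW, tDCE, tULW, tULE, tUMW, tUME, tUCW, tUCE. Columns: g/Out, g/Stay, h/Out, h/Stay.
{rDLW, rDLE, rDMW, rDME, rDCW, rDCE} → row (5,5) (5,5) (5,5) (5,5)
{rULW, rULE, rUMW, rUME, rUCW, rUCE} → row (1,5) (1,5) (4,0) (4,0)
{tDLW, tDLE, tULW, tULE} → row (5,0) (5,0) (8,6) (8,6)
{tDMW, tUMW} → row (8,5) (4,3) (8,6) (8,6)
{tDME, tUME} → row (8,5) (8,0) (8,6) (8,6)
{tDCW, tDCE, tUCW, tUCE} → row (4,4) (4,4) (8,6) (8,6)
That's 6 distinct rows out of 24 strategies.

6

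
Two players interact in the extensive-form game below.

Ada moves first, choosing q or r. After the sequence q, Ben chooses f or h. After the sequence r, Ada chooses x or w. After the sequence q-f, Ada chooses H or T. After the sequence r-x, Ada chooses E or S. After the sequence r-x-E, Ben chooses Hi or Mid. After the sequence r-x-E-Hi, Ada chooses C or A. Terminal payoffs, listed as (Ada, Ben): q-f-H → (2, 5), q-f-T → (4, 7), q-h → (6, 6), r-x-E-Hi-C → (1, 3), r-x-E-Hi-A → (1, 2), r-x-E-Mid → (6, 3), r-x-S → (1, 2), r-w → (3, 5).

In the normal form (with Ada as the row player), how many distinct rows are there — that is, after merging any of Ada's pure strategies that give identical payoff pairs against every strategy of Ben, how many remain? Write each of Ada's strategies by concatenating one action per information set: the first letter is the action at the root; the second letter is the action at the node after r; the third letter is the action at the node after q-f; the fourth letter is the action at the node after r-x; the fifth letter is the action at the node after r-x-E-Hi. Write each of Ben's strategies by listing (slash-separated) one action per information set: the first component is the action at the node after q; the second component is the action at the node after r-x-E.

Ada has 32 pure strategies: qxHEC, qxHEA, qxHSC, qxHSA, qxTEC, qxTEA, qxTSC, qxTSA, qwHEC, qwHEA, qwHSC, qwHSA, qwTEC, qwTEA, qwTSC, qwTSA, rxHEC, rxHEA, rxHSC, rxHSA, rxTEC, rxTEA, rxTSC, rxTSA, rwHEC, rwHEA, rwHSC, rwHSA, rwTEC, rwTEA, rwTSC, rwTSA. Columns: f/Hi, f/Mid, h/Hi, h/Mid.
{qxHEC, qxHEA, qxHSC, qxHSA, qwHEC, qwHEA, qwHSC, qwHSA} → row (2,5) (2,5) (6,6) (6,6)
{qxTEC, qxTEA, qxTSC, qxTSA, qwTEC, qwTEA, qwTSC, qwTSA} → row (4,7) (4,7) (6,6) (6,6)
{rxHEC, rxTEC} → row (1,3) (6,3) (1,3) (6,3)
{rxHEA, rxTEA} → row (1,2) (6,3) (1,2) (6,3)
{rxHSC, rxHSA, rxTSC, rxTSA} → row (1,2) (1,2) (1,2) (1,2)
{rwHEC, rwHEA, rwHSC, rwHSA, rwTEC, rwTEA, rwTSC, rwTSA} → row (3,5) (3,5) (3,5) (3,5)
That's 6 distinct rows out of 32 strategies.

6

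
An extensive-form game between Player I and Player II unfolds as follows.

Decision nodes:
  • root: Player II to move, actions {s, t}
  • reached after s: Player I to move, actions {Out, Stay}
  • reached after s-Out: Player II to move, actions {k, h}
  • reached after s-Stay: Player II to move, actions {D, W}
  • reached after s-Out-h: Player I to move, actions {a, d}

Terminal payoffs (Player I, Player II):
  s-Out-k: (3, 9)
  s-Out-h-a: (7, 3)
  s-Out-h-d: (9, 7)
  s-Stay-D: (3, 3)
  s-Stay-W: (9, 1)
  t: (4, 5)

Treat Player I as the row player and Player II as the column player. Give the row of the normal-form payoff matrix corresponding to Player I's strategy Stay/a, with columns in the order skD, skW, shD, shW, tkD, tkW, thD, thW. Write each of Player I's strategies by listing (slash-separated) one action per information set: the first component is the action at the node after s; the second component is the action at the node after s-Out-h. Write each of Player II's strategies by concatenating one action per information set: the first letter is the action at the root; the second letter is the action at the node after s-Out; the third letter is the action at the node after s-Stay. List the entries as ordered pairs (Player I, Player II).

vs skD: Player II plays s → Player I plays Stay at [s] → Player II plays D at [s-Stay] → (3, 3)
vs skW: Player II plays s → Player I plays Stay at [s] → Player II plays W at [s-Stay] → (9, 1)
vs shD: Player II plays s → Player I plays Stay at [s] → Player II plays D at [s-Stay] → (3, 3)
vs shW: Player II plays s → Player I plays Stay at [s] → Player II plays W at [s-Stay] → (9, 1)
vs tkD: Player II plays t → (4, 5)
vs tkW: Player II plays t → (4, 5)
vs thD: Player II plays t → (4, 5)
vs thW: Player II plays t → (4, 5)

(3,3) (9,1) (3,3) (9,1) (4,5) (4,5) (4,5) (4,5)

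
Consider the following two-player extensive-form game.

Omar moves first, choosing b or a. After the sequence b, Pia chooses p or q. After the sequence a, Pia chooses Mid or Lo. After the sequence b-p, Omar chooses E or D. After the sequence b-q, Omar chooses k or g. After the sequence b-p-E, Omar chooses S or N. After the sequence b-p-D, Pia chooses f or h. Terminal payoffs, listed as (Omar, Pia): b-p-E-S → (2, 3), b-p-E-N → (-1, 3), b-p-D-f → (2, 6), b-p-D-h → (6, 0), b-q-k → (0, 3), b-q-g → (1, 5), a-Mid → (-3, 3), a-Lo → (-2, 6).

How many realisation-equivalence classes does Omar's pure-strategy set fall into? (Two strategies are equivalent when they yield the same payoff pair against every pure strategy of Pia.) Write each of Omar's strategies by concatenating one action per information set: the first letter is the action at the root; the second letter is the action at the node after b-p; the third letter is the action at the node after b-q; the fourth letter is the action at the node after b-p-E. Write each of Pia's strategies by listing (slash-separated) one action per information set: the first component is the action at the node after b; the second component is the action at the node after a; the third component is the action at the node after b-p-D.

Omar has 16 pure strategies: bEkS, bEkN, bEgS, bEgN, bDkS, bDkN, bDgS, bDgN, aEkS, aEkN, aEgS, aEgN, aDkS, aDkN, aDgS, aDgN. Columns: p/Mid/f, p/Mid/h, p/Lo/f, p/Lo/h, q/Mid/f, q/Mid/h, q/Lo/f, q/Lo/h.
{bEkS} → row (2,3) (2,3) (2,3) (2,3) (0,3) (0,3) (0,3) (0,3)
{bEkN} → row (-1,3) (-1,3) (-1,3) (-1,3) (0,3) (0,3) (0,3) (0,3)
{bEgS} → row (2,3) (2,3) (2,3) (2,3) (1,5) (1,5) (1,5) (1,5)
{bEgN} → row (-1,3) (-1,3) (-1,3) (-1,3) (1,5) (1,5) (1,5) (1,5)
{bDkS, bDkN} → row (2,6) (6,0) (2,6) (6,0) (0,3) (0,3) (0,3) (0,3)
{bDgS, bDgN} → row (2,6) (6,0) (2,6) (6,0) (1,5) (1,5) (1,5) (1,5)
{aEkS, aEkN, aEgS, aEgN, aDkS, aDkN, aDgS, aDgN} → row (-3,3) (-3,3) (-2,6) (-2,6) (-3,3) (-3,3) (-2,6) (-2,6)
That's 7 distinct rows out of 16 strategies.

7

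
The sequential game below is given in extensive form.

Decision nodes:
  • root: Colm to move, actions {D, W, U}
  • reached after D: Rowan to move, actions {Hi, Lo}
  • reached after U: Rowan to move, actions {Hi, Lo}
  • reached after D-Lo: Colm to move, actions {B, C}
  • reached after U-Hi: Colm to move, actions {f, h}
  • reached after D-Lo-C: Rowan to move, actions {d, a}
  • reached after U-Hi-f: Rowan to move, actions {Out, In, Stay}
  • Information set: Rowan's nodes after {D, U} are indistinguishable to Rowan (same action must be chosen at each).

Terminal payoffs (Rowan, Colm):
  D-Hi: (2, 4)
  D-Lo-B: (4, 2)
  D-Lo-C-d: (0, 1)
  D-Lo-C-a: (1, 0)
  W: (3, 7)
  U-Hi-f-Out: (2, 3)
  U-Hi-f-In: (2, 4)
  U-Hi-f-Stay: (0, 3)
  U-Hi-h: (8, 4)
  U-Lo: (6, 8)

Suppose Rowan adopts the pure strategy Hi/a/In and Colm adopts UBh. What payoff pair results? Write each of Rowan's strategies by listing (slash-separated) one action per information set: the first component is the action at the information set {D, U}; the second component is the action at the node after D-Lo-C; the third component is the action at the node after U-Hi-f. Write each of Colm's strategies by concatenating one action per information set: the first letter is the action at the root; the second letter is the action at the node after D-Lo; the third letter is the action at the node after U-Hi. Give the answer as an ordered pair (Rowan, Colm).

(8, 4)

Trace the play path from the root:
  Colm plays U
  Rowan plays Hi at [U]
  Colm plays h at [U-Hi]
→ terminal payoff (8, 4).
(Rowan's choice at the node after D-Lo-C is never reached on this path, so it doesn't affect the outcome.)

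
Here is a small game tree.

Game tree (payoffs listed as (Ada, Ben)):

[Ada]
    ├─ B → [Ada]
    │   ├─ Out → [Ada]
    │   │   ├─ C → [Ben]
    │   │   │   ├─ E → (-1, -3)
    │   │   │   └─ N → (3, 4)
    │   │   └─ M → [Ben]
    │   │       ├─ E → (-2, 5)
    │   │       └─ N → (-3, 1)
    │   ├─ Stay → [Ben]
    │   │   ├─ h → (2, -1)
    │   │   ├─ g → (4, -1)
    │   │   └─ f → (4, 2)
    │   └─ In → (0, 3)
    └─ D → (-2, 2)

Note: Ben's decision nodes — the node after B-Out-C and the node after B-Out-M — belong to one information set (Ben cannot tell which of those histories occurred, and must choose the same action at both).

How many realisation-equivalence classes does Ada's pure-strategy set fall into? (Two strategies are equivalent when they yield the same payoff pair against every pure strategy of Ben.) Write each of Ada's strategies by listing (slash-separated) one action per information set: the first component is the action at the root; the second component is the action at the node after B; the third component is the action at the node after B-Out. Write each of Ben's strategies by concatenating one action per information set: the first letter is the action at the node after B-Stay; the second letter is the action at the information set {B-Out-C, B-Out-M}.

5

Ada has 12 pure strategies: B/Out/C, B/Out/M, B/Stay/C, B/Stay/M, B/In/C, B/In/M, D/Out/C, D/Out/M, D/Stay/C, D/Stay/M, D/In/C, D/In/M. Columns: hE, hN, gE, gN, fE, fN.
{B/Out/C} → row (-1,-3) (3,4) (-1,-3) (3,4) (-1,-3) (3,4)
{B/Out/M} → row (-2,5) (-3,1) (-2,5) (-3,1) (-2,5) (-3,1)
{B/Stay/C, B/Stay/M} → row (2,-1) (2,-1) (4,-1) (4,-1) (4,2) (4,2)
{B/In/C, B/In/M} → row (0,3) (0,3) (0,3) (0,3) (0,3) (0,3)
{D/Out/C, D/Out/M, D/Stay/C, D/Stay/M, D/In/C, D/In/M} → row (-2,2) (-2,2) (-2,2) (-2,2) (-2,2) (-2,2)
That's 5 distinct rows out of 12 strategies.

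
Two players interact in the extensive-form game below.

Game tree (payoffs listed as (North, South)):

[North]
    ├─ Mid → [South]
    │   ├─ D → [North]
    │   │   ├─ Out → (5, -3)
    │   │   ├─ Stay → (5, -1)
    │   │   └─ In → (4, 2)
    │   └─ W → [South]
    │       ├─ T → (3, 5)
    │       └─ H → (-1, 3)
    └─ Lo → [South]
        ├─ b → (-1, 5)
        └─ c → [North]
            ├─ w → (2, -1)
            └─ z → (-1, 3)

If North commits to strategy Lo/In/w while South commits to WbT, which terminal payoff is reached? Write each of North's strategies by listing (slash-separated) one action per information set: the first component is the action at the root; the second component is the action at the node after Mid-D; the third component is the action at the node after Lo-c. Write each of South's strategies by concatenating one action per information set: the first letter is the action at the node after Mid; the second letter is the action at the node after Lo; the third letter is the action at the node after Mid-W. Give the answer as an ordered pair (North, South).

(-1, 5)

Trace the play path from the root:
  North plays Lo
  South plays b at [Lo]
→ terminal payoff (-1, 5).
(North's choice at the node after Mid-D is never reached on this path, so it doesn't affect the outcome.)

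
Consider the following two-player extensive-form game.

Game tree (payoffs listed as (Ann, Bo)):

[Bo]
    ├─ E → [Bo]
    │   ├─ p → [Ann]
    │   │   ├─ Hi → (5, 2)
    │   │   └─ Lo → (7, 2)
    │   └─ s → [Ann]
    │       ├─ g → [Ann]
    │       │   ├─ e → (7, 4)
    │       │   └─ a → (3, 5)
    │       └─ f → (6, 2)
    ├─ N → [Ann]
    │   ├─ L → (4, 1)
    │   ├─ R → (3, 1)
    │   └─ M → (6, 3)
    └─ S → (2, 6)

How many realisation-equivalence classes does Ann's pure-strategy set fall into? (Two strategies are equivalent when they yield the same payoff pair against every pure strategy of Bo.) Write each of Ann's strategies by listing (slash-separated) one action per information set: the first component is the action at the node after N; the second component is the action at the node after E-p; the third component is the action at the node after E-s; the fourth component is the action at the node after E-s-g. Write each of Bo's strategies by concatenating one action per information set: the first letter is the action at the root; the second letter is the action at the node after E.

18

Ann has 24 pure strategies: L/Hi/g/e, L/Hi/g/a, L/Hi/f/e, L/Hi/f/a, L/Lo/g/e, L/Lo/g/a, L/Lo/f/e, L/Lo/f/a, R/Hi/g/e, R/Hi/g/a, R/Hi/f/e, R/Hi/f/a, R/Lo/g/e, R/Lo/g/a, R/Lo/f/e, R/Lo/f/a, M/Hi/g/e, M/Hi/g/a, M/Hi/f/e, M/Hi/f/a, M/Lo/g/e, M/Lo/g/a, M/Lo/f/e, M/Lo/f/a. Columns: Ep, Es, Np, Ns, Sp, Ss.
{L/Hi/g/e} → row (5,2) (7,4) (4,1) (4,1) (2,6) (2,6)
{L/Hi/g/a} → row (5,2) (3,5) (4,1) (4,1) (2,6) (2,6)
{L/Hi/f/e, L/Hi/f/a} → row (5,2) (6,2) (4,1) (4,1) (2,6) (2,6)
{L/Lo/g/e} → row (7,2) (7,4) (4,1) (4,1) (2,6) (2,6)
{L/Lo/g/a} → row (7,2) (3,5) (4,1) (4,1) (2,6) (2,6)
{L/Lo/f/e, L/Lo/f/a} → row (7,2) (6,2) (4,1) (4,1) (2,6) (2,6)
{R/Hi/g/e} → row (5,2) (7,4) (3,1) (3,1) (2,6) (2,6)
{R/Hi/g/a} → row (5,2) (3,5) (3,1) (3,1) (2,6) (2,6)
{R/Hi/f/e, R/Hi/f/a} → row (5,2) (6,2) (3,1) (3,1) (2,6) (2,6)
{R/Lo/g/e} → row (7,2) (7,4) (3,1) (3,1) (2,6) (2,6)
{R/Lo/g/a} → row (7,2) (3,5) (3,1) (3,1) (2,6) (2,6)
{R/Lo/f/e, R/Lo/f/a} → row (7,2) (6,2) (3,1) (3,1) (2,6) (2,6)
{M/Hi/g/e} → row (5,2) (7,4) (6,3) (6,3) (2,6) (2,6)
{M/Hi/g/a} → row (5,2) (3,5) (6,3) (6,3) (2,6) (2,6)
{M/Hi/f/e, M/Hi/f/a} → row (5,2) (6,2) (6,3) (6,3) (2,6) (2,6)
{M/Lo/g/e} → row (7,2) (7,4) (6,3) (6,3) (2,6) (2,6)
{M/Lo/g/a} → row (7,2) (3,5) (6,3) (6,3) (2,6) (2,6)
{M/Lo/f/e, M/Lo/f/a} → row (7,2) (6,2) (6,3) (6,3) (2,6) (2,6)
That's 18 distinct rows out of 24 strategies.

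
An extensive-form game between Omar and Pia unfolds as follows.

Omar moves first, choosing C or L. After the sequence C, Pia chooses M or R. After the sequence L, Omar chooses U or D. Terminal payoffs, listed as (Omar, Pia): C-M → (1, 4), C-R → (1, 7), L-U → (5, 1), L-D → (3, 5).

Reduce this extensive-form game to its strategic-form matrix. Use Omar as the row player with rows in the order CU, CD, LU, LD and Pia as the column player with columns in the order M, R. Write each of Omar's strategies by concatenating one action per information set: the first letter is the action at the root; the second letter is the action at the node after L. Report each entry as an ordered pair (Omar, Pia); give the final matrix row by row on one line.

            M        R
  CU    (1,4)    (1,7)
  CD    (1,4)    (1,7)
  LU    (5,1)    (5,1)
  LD    (3,5)    (3,5)

CU: (1,4) (1,7) | CD: (1,4) (1,7) | LU: (5,1) (5,1) | LD: (3,5) (3,5)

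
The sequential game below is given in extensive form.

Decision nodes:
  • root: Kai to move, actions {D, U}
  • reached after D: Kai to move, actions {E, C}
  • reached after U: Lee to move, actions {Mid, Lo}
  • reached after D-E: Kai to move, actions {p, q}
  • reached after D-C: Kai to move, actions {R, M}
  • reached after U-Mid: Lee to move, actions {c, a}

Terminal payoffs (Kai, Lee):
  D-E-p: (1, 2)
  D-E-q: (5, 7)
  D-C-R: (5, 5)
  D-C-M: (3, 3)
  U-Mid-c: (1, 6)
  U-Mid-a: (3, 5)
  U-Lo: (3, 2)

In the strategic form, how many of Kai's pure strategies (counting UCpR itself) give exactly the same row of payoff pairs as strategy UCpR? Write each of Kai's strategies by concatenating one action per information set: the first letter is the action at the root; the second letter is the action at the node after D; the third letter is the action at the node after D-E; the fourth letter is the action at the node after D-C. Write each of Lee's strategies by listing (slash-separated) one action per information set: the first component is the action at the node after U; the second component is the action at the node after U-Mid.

Row for UCpR (columns Mid/c, Mid/a, Lo/c, Lo/a): (1,6) (3,5) (3,2) (3,2).
Under UCpR, Kai's choice at the node after D and at the node after D-E and at the node after D-C can never be reached regardless of what Lee does, so varying those choices leaves every outcome unchanged.
Holding the reachable choices fixed and varying the unreachable ones freely already gives 2 × 2 × 2 = 8 equivalent strategies.
No other strategy reproduces this row, so those 8 are the full class: UEpR, UEpM, UEqR, UEqM, UCpR, UCpM, UCqR, UCqM.

8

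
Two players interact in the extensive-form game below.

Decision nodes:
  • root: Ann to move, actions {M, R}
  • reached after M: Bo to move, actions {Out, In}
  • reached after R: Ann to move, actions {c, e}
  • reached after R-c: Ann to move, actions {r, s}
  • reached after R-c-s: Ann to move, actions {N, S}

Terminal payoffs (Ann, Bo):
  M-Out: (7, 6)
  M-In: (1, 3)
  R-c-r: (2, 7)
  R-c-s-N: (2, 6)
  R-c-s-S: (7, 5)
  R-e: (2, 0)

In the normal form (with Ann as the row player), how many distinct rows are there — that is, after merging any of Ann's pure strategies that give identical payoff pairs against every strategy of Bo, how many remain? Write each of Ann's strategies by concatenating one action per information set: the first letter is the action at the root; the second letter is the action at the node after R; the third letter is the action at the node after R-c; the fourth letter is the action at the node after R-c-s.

5

Ann has 16 pure strategies: McrN, McrS, McsN, McsS, MerN, MerS, MesN, MesS, RcrN, RcrS, RcsN, RcsS, RerN, RerS, ResN, ResS. Columns: Out, In.
{McrN, McrS, McsN, McsS, MerN, MerS, MesN, MesS} → row (7,6) (1,3)
{RcrN, RcrS} → row (2,7) (2,7)
{RcsN} → row (2,6) (2,6)
{RcsS} → row (7,5) (7,5)
{RerN, RerS, ResN, ResS} → row (2,0) (2,0)
That's 5 distinct rows out of 16 strategies.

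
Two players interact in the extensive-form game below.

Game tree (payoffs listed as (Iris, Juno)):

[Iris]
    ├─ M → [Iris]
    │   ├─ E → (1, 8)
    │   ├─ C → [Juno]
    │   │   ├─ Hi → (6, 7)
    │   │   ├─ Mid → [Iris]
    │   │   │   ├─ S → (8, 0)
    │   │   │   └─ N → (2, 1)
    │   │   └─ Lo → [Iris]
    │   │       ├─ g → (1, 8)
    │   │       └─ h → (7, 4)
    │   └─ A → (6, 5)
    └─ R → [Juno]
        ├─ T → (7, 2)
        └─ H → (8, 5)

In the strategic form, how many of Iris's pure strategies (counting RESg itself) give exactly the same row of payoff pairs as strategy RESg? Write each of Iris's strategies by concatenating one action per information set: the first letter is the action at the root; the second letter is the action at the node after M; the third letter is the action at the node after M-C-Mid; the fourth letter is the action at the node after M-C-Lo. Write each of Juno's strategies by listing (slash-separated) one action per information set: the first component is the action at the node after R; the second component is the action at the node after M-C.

12

Row for RESg (columns T/Hi, T/Mid, T/Lo, H/Hi, H/Mid, H/Lo): (7,2) (7,2) (7,2) (8,5) (8,5) (8,5).
Under RESg, Iris's choice at the node after M and at the node after M-C-Mid and at the node after M-C-Lo can never be reached regardless of what Juno does, so varying those choices leaves every outcome unchanged.
Holding the reachable choices fixed and varying the unreachable ones freely already gives 3 × 2 × 2 = 12 equivalent strategies.
No other strategy reproduces this row, so those 12 are the full class: RESg, RESh, RENg, RENh, RCSg, RCSh, RCNg, RCNh, RASg, RASh, RANg, RANh.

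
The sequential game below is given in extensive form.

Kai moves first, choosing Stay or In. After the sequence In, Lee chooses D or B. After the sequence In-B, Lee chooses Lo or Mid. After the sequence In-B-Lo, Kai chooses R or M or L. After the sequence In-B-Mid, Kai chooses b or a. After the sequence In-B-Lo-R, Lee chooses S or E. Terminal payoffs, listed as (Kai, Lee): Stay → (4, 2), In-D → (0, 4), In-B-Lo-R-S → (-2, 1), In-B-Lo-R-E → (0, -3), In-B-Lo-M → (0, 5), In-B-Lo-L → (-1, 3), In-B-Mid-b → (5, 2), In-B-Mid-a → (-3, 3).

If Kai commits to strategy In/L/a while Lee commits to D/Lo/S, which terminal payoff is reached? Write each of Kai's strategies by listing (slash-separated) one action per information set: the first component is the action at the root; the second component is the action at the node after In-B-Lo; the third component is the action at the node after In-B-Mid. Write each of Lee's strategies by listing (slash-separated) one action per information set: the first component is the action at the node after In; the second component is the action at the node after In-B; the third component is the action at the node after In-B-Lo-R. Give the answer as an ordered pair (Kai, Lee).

Trace the play path from the root:
  Kai plays In
  Lee plays D at [In]
→ terminal payoff (0, 4).
(Kai's choice at the node after In-B-Lo is never reached on this path, so it doesn't affect the outcome.)

(0, 4)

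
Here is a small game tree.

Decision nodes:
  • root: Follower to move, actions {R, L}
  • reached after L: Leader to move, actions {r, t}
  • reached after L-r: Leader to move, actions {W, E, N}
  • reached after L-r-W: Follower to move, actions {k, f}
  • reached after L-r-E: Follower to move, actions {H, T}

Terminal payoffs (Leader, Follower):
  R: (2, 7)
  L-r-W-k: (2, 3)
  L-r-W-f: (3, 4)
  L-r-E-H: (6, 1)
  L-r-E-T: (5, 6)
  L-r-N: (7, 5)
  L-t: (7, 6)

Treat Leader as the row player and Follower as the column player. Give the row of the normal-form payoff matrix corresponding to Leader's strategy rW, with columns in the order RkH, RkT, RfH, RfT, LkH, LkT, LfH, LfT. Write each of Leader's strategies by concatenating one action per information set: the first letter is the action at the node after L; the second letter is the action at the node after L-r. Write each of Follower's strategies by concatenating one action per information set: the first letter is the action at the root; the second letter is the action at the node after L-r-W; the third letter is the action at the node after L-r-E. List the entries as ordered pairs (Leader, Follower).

(2,7) (2,7) (2,7) (2,7) (2,3) (2,3) (3,4) (3,4)

vs RkH: Follower plays R → (2, 7)
vs RkT: Follower plays R → (2, 7)
vs RfH: Follower plays R → (2, 7)
vs RfT: Follower plays R → (2, 7)
vs LkH: Follower plays L → Leader plays r at [L] → Leader plays W at [L-r] → Follower plays k at [L-r-W] → (2, 3)
vs LkT: Follower plays L → Leader plays r at [L] → Leader plays W at [L-r] → Follower plays k at [L-r-W] → (2, 3)
vs LfH: Follower plays L → Leader plays r at [L] → Leader plays W at [L-r] → Follower plays f at [L-r-W] → (3, 4)
vs LfT: Follower plays L → Leader plays r at [L] → Leader plays W at [L-r] → Follower plays f at [L-r-W] → (3, 4)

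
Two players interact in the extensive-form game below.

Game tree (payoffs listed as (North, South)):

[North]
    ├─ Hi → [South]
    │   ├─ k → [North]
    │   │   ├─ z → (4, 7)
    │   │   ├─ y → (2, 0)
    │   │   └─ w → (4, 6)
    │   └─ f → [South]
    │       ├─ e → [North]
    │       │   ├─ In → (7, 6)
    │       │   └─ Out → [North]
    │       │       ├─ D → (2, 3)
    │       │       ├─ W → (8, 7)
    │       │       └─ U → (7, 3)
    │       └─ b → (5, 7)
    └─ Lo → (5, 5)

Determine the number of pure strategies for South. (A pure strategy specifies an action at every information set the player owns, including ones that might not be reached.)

South owns the node after Hi with actions {k, f} — two choices.
South owns the node after Hi-f with actions {e, b} — two choices.
A pure strategy fixes one action at each information set independently, so the count is the product 2 × 2 = 4.

4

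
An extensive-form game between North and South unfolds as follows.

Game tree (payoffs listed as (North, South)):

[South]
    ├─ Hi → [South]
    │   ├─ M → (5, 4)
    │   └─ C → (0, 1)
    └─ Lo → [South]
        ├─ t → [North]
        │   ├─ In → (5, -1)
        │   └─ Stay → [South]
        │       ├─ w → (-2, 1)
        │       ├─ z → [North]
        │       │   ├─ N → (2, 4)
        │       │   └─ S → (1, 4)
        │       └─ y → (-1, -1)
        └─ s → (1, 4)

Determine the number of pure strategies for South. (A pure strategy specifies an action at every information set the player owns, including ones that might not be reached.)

South owns the root with actions {Hi, Lo} — two choices.
South owns the node after Hi with actions {M, C} — two choices.
South owns the node after Lo with actions {t, s} — two choices.
South owns the node after Lo-t-Stay with actions {w, z, y} — three choices.
A pure strategy fixes one action at each information set independently, so the count is the product 2 × 2 × 2 × 3 = 24.
(For reference, North has 4 pure strategies, giving a 24×4 normal-form matrix.)

24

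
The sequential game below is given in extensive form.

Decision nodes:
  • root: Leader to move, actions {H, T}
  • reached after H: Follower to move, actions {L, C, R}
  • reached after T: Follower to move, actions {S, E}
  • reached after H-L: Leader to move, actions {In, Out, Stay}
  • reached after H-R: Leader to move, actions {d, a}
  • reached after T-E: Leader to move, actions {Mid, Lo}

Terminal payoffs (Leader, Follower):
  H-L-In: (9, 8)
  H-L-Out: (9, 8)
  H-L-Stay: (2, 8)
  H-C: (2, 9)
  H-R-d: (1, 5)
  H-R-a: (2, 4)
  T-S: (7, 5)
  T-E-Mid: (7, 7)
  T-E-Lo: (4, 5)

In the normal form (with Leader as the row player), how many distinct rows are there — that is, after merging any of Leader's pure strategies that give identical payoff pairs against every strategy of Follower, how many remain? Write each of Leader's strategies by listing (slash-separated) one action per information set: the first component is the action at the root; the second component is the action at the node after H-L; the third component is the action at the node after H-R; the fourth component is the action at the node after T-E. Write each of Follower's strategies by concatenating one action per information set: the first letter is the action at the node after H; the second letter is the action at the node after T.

Leader has 24 pure strategies: H/In/d/Mid, H/In/d/Lo, H/In/a/Mid, H/In/a/Lo, H/Out/d/Mid, H/Out/d/Lo, H/Out/a/Mid, H/Out/a/Lo, H/Stay/d/Mid, H/Stay/d/Lo, H/Stay/a/Mid, H/Stay/a/Lo, T/In/d/Mid, T/In/d/Lo, T/In/a/Mid, T/In/a/Lo, T/Out/d/Mid, T/Out/d/Lo, T/Out/a/Mid, T/Out/a/Lo, T/Stay/d/Mid, T/Stay/d/Lo, T/Stay/a/Mid, T/Stay/a/Lo. Columns: LS, LE, CS, CE, RS, RE.
{H/In/d/Mid, H/In/d/Lo, H/Out/d/Mid, H/Out/d/Lo} → row (9,8) (9,8) (2,9) (2,9) (1,5) (1,5)
{H/In/a/Mid, H/In/a/Lo, H/Out/a/Mid, H/Out/a/Lo} → row (9,8) (9,8) (2,9) (2,9) (2,4) (2,4)
{H/Stay/d/Mid, H/Stay/d/Lo} → row (2,8) (2,8) (2,9) (2,9) (1,5) (1,5)
{H/Stay/a/Mid, H/Stay/a/Lo} → row (2,8) (2,8) (2,9) (2,9) (2,4) (2,4)
{T/In/d/Mid, T/In/a/Mid, T/Out/d/Mid, T/Out/a/Mid, T/Stay/d/Mid, T/Stay/a/Mid} → row (7,5) (7,7) (7,5) (7,7) (7,5) (7,7)
{T/In/d/Lo, T/In/a/Lo, T/Out/d/Lo, T/Out/a/Lo, T/Stay/d/Lo, T/Stay/a/Lo} → row (7,5) (4,5) (7,5) (4,5) (7,5) (4,5)
That's 6 distinct rows out of 24 strategies.

6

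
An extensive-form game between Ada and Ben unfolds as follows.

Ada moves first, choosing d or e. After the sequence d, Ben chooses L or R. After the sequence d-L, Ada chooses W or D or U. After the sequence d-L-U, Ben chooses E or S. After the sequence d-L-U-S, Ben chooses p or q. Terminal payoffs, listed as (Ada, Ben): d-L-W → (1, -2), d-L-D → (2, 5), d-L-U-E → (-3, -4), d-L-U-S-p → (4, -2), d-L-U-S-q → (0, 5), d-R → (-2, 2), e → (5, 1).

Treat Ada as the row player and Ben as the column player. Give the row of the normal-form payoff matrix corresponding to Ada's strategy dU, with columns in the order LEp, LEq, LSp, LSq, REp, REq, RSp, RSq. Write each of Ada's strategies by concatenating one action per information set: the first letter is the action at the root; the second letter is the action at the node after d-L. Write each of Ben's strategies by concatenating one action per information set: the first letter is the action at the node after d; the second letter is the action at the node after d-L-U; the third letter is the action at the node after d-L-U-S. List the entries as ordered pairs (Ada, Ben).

(-3,-4) (-3,-4) (4,-2) (0,5) (-2,2) (-2,2) (-2,2) (-2,2)

vs LEp: Ada plays d → Ben plays L at [d] → Ada plays U at [d-L] → Ben plays E at [d-L-U] → (-3, -4)
vs LEq: Ada plays d → Ben plays L at [d] → Ada plays U at [d-L] → Ben plays E at [d-L-U] → (-3, -4)
vs LSp: Ada plays d → Ben plays L at [d] → Ada plays U at [d-L] → Ben plays S at [d-L-U] → Ben plays p at [d-L-U-S] → (4, -2)
vs LSq: Ada plays d → Ben plays L at [d] → Ada plays U at [d-L] → Ben plays S at [d-L-U] → Ben plays q at [d-L-U-S] → (0, 5)
vs REp: Ada plays d → Ben plays R at [d] → (-2, 2)
vs REq: Ada plays d → Ben plays R at [d] → (-2, 2)
vs RSp: Ada plays d → Ben plays R at [d] → (-2, 2)
vs RSq: Ada plays d → Ben plays R at [d] → (-2, 2)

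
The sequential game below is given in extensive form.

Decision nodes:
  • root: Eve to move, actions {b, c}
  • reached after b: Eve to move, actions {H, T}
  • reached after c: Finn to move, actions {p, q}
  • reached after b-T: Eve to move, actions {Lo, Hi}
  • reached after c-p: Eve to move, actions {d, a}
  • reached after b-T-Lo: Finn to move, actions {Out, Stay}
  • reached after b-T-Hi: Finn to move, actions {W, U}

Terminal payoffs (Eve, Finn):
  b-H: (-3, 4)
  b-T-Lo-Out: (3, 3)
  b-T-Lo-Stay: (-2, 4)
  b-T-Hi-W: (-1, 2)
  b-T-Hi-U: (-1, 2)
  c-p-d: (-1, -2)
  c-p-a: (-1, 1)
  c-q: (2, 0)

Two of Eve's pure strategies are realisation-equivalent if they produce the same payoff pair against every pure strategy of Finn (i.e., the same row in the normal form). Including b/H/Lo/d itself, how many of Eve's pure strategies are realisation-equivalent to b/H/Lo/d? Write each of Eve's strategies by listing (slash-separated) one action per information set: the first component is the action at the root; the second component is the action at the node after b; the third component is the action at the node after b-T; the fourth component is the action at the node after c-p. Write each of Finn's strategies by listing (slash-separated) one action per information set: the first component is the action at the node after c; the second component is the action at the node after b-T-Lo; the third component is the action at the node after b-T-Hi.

Row for b/H/Lo/d (columns p/Out/W, p/Out/U, p/Stay/W, p/Stay/U, q/Out/W, q/Out/U, q/Stay/W, q/Stay/U): (-3,4) (-3,4) (-3,4) (-3,4) (-3,4) (-3,4) (-3,4) (-3,4).
Under b/H/Lo/d, Eve's choice at the node after b-T and at the node after c-p can never be reached regardless of what Finn does, so varying those choices leaves every outcome unchanged.
Holding the reachable choices fixed and varying the unreachable ones freely already gives 2 × 2 = 4 equivalent strategies.
No other strategy reproduces this row, so those 4 are the full class: b/H/Lo/d, b/H/Lo/a, b/H/Hi/d, b/H/Hi/a.

4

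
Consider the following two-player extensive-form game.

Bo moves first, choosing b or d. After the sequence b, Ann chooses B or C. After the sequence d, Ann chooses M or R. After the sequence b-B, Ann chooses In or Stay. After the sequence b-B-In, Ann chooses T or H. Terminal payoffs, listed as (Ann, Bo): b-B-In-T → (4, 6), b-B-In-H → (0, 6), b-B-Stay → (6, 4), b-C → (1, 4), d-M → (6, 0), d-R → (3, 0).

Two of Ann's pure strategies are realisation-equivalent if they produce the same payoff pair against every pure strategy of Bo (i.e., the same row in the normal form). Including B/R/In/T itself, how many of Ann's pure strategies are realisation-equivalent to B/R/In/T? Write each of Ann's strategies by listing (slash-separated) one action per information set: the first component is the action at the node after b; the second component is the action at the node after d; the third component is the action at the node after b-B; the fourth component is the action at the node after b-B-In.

Row for B/R/In/T (columns b, d): (4,6) (3,0).
Every one of Ann's information sets is on the play path for some reply by Bo when Ann follows B/R/In/T.
Changing the action at any of them therefore changes at least one column, so only B/R/In/T itself gives this row.

1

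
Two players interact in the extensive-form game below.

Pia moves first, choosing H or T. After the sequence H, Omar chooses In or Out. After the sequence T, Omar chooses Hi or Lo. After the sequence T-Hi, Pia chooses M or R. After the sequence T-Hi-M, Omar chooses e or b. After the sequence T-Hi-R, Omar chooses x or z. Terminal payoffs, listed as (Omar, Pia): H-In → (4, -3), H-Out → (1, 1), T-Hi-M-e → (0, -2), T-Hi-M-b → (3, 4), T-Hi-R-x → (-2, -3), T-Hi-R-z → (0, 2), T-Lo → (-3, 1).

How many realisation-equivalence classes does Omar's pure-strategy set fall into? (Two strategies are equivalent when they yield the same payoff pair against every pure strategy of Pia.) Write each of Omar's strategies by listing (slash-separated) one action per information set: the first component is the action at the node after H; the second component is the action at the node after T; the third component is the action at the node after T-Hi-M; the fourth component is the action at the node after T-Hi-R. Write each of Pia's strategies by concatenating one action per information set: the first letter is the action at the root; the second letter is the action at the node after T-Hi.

10

Omar has 16 pure strategies: In/Hi/e/x, In/Hi/e/z, In/Hi/b/x, In/Hi/b/z, In/Lo/e/x, In/Lo/e/z, In/Lo/b/x, In/Lo/b/z, Out/Hi/e/x, Out/Hi/e/z, Out/Hi/b/x, Out/Hi/b/z, Out/Lo/e/x, Out/Lo/e/z, Out/Lo/b/x, Out/Lo/b/z. Columns: HM, HR, TM, TR.
{In/Hi/e/x} → row (4,-3) (4,-3) (0,-2) (-2,-3)
{In/Hi/e/z} → row (4,-3) (4,-3) (0,-2) (0,2)
{In/Hi/b/x} → row (4,-3) (4,-3) (3,4) (-2,-3)
{In/Hi/b/z} → row (4,-3) (4,-3) (3,4) (0,2)
{In/Lo/e/x, In/Lo/e/z, In/Lo/b/x, In/Lo/b/z} → row (4,-3) (4,-3) (-3,1) (-3,1)
{Out/Hi/e/x} → row (1,1) (1,1) (0,-2) (-2,-3)
{Out/Hi/e/z} → row (1,1) (1,1) (0,-2) (0,2)
{Out/Hi/b/x} → row (1,1) (1,1) (3,4) (-2,-3)
{Out/Hi/b/z} → row (1,1) (1,1) (3,4) (0,2)
{Out/Lo/e/x, Out/Lo/e/z, Out/Lo/b/x, Out/Lo/b/z} → row (1,1) (1,1) (-3,1) (-3,1)
That's 10 distinct rows out of 16 strategies.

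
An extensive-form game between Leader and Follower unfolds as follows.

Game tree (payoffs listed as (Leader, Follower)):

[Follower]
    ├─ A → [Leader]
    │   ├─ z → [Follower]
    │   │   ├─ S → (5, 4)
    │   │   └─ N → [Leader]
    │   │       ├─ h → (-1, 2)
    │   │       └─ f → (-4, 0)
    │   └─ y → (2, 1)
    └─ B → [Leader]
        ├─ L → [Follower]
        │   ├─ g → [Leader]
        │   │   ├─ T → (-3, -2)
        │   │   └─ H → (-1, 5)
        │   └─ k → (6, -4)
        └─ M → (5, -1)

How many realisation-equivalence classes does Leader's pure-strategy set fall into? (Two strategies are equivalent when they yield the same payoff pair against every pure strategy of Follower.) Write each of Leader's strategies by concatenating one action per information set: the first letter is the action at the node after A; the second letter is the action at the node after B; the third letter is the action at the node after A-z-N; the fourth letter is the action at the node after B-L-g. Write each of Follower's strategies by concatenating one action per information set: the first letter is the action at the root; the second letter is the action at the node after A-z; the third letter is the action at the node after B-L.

9

Leader has 16 pure strategies: zLhT, zLhH, zLfT, zLfH, zMhT, zMhH, zMfT, zMfH, yLhT, yLhH, yLfT, yLfH, yMhT, yMhH, yMfT, yMfH. Columns: ASg, ASk, ANg, ANk, BSg, BSk, BNg, BNk.
{zLhT} → row (5,4) (5,4) (-1,2) (-1,2) (-3,-2) (6,-4) (-3,-2) (6,-4)
{zLhH} → row (5,4) (5,4) (-1,2) (-1,2) (-1,5) (6,-4) (-1,5) (6,-4)
{zLfT} → row (5,4) (5,4) (-4,0) (-4,0) (-3,-2) (6,-4) (-3,-2) (6,-4)
{zLfH} → row (5,4) (5,4) (-4,0) (-4,0) (-1,5) (6,-4) (-1,5) (6,-4)
{zMhT, zMhH} → row (5,4) (5,4) (-1,2) (-1,2) (5,-1) (5,-1) (5,-1) (5,-1)
{zMfT, zMfH} → row (5,4) (5,4) (-4,0) (-4,0) (5,-1) (5,-1) (5,-1) (5,-1)
{yLhT, yLfT} → row (2,1) (2,1) (2,1) (2,1) (-3,-2) (6,-4) (-3,-2) (6,-4)
{yLhH, yLfH} → row (2,1) (2,1) (2,1) (2,1) (-1,5) (6,-4) (-1,5) (6,-4)
{yMhT, yMhH, yMfT, yMfH} → row (2,1) (2,1) (2,1) (2,1) (5,-1) (5,-1) (5,-1) (5,-1)
That's 9 distinct rows out of 16 strategies.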